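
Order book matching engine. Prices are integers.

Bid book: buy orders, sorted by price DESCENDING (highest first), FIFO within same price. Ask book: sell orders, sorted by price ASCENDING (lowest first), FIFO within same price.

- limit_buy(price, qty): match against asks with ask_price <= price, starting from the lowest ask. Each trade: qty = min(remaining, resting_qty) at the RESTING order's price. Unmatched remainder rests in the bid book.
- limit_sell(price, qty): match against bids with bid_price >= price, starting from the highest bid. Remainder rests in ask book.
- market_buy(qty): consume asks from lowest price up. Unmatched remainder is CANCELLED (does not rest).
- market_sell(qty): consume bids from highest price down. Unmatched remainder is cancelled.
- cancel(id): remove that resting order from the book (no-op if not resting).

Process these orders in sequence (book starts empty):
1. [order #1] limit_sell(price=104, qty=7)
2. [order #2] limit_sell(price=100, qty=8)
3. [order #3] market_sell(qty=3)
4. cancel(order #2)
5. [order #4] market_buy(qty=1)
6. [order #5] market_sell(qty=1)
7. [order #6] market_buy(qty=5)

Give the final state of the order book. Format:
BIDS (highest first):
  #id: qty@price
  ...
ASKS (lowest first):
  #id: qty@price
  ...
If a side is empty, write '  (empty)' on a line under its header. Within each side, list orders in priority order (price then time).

After op 1 [order #1] limit_sell(price=104, qty=7): fills=none; bids=[-] asks=[#1:7@104]
After op 2 [order #2] limit_sell(price=100, qty=8): fills=none; bids=[-] asks=[#2:8@100 #1:7@104]
After op 3 [order #3] market_sell(qty=3): fills=none; bids=[-] asks=[#2:8@100 #1:7@104]
After op 4 cancel(order #2): fills=none; bids=[-] asks=[#1:7@104]
After op 5 [order #4] market_buy(qty=1): fills=#4x#1:1@104; bids=[-] asks=[#1:6@104]
After op 6 [order #5] market_sell(qty=1): fills=none; bids=[-] asks=[#1:6@104]
After op 7 [order #6] market_buy(qty=5): fills=#6x#1:5@104; bids=[-] asks=[#1:1@104]

Answer: BIDS (highest first):
  (empty)
ASKS (lowest first):
  #1: 1@104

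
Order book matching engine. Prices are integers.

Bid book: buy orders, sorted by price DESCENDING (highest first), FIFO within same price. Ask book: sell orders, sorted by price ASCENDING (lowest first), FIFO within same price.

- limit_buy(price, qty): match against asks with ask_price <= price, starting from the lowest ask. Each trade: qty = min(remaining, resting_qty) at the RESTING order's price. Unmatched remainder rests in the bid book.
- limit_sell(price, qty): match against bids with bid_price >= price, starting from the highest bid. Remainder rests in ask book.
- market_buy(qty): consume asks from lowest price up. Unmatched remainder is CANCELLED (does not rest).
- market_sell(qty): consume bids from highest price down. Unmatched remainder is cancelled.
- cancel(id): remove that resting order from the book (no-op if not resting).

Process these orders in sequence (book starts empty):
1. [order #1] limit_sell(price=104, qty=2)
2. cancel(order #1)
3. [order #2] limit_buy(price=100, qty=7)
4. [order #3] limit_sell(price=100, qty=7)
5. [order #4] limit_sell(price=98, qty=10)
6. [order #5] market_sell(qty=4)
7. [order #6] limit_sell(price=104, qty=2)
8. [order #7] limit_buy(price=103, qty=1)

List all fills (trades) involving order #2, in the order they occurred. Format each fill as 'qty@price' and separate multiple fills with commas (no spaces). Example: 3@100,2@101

Answer: 7@100

Derivation:
After op 1 [order #1] limit_sell(price=104, qty=2): fills=none; bids=[-] asks=[#1:2@104]
After op 2 cancel(order #1): fills=none; bids=[-] asks=[-]
After op 3 [order #2] limit_buy(price=100, qty=7): fills=none; bids=[#2:7@100] asks=[-]
After op 4 [order #3] limit_sell(price=100, qty=7): fills=#2x#3:7@100; bids=[-] asks=[-]
After op 5 [order #4] limit_sell(price=98, qty=10): fills=none; bids=[-] asks=[#4:10@98]
After op 6 [order #5] market_sell(qty=4): fills=none; bids=[-] asks=[#4:10@98]
After op 7 [order #6] limit_sell(price=104, qty=2): fills=none; bids=[-] asks=[#4:10@98 #6:2@104]
After op 8 [order #7] limit_buy(price=103, qty=1): fills=#7x#4:1@98; bids=[-] asks=[#4:9@98 #6:2@104]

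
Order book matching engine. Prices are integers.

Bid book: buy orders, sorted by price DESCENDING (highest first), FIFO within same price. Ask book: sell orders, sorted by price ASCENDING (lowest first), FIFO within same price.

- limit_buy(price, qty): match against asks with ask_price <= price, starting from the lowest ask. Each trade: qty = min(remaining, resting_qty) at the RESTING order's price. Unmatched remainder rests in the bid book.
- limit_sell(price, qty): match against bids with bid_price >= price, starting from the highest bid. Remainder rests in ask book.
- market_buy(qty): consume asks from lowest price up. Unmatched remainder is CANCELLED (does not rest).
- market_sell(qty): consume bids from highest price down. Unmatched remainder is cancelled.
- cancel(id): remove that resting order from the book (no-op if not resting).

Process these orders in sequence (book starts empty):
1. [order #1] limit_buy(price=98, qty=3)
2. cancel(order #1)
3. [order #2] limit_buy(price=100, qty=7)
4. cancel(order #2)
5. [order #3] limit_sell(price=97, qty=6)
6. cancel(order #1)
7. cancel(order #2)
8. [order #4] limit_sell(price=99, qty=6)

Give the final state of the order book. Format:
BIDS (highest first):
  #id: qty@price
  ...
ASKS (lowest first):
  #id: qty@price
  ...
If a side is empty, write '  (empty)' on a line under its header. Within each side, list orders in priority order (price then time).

After op 1 [order #1] limit_buy(price=98, qty=3): fills=none; bids=[#1:3@98] asks=[-]
After op 2 cancel(order #1): fills=none; bids=[-] asks=[-]
After op 3 [order #2] limit_buy(price=100, qty=7): fills=none; bids=[#2:7@100] asks=[-]
After op 4 cancel(order #2): fills=none; bids=[-] asks=[-]
After op 5 [order #3] limit_sell(price=97, qty=6): fills=none; bids=[-] asks=[#3:6@97]
After op 6 cancel(order #1): fills=none; bids=[-] asks=[#3:6@97]
After op 7 cancel(order #2): fills=none; bids=[-] asks=[#3:6@97]
After op 8 [order #4] limit_sell(price=99, qty=6): fills=none; bids=[-] asks=[#3:6@97 #4:6@99]

Answer: BIDS (highest first):
  (empty)
ASKS (lowest first):
  #3: 6@97
  #4: 6@99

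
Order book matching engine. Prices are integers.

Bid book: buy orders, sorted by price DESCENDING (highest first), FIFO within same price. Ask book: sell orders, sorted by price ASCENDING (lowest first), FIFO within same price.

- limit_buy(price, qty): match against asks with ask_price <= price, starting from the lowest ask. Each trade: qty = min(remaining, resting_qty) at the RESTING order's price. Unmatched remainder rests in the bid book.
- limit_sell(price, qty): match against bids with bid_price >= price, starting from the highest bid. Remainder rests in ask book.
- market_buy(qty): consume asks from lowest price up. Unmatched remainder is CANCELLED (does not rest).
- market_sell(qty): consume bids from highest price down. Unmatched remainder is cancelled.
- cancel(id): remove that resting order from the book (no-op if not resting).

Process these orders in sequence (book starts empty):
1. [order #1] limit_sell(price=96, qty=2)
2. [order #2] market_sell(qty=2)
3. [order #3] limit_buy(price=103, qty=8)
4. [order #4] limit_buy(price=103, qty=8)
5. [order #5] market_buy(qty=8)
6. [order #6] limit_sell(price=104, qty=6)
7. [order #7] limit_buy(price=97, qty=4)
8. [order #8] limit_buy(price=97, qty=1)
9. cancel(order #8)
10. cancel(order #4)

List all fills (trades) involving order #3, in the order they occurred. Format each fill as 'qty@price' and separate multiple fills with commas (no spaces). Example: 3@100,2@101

Answer: 2@96

Derivation:
After op 1 [order #1] limit_sell(price=96, qty=2): fills=none; bids=[-] asks=[#1:2@96]
After op 2 [order #2] market_sell(qty=2): fills=none; bids=[-] asks=[#1:2@96]
After op 3 [order #3] limit_buy(price=103, qty=8): fills=#3x#1:2@96; bids=[#3:6@103] asks=[-]
After op 4 [order #4] limit_buy(price=103, qty=8): fills=none; bids=[#3:6@103 #4:8@103] asks=[-]
After op 5 [order #5] market_buy(qty=8): fills=none; bids=[#3:6@103 #4:8@103] asks=[-]
After op 6 [order #6] limit_sell(price=104, qty=6): fills=none; bids=[#3:6@103 #4:8@103] asks=[#6:6@104]
After op 7 [order #7] limit_buy(price=97, qty=4): fills=none; bids=[#3:6@103 #4:8@103 #7:4@97] asks=[#6:6@104]
After op 8 [order #8] limit_buy(price=97, qty=1): fills=none; bids=[#3:6@103 #4:8@103 #7:4@97 #8:1@97] asks=[#6:6@104]
After op 9 cancel(order #8): fills=none; bids=[#3:6@103 #4:8@103 #7:4@97] asks=[#6:6@104]
After op 10 cancel(order #4): fills=none; bids=[#3:6@103 #7:4@97] asks=[#6:6@104]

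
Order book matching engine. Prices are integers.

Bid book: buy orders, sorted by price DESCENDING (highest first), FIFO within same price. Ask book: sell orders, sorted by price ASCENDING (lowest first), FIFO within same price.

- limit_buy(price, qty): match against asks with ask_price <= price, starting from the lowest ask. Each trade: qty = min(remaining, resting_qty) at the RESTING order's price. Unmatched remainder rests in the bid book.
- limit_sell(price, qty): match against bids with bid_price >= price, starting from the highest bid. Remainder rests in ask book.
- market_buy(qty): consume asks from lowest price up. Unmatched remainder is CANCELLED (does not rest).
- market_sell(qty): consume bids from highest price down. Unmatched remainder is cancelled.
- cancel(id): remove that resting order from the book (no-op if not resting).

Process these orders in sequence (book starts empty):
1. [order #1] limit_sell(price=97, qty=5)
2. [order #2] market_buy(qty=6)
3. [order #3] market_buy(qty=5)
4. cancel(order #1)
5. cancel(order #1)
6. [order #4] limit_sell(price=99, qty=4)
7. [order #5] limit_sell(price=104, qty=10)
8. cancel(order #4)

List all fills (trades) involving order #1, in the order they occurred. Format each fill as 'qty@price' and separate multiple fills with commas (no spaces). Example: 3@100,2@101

Answer: 5@97

Derivation:
After op 1 [order #1] limit_sell(price=97, qty=5): fills=none; bids=[-] asks=[#1:5@97]
After op 2 [order #2] market_buy(qty=6): fills=#2x#1:5@97; bids=[-] asks=[-]
After op 3 [order #3] market_buy(qty=5): fills=none; bids=[-] asks=[-]
After op 4 cancel(order #1): fills=none; bids=[-] asks=[-]
After op 5 cancel(order #1): fills=none; bids=[-] asks=[-]
After op 6 [order #4] limit_sell(price=99, qty=4): fills=none; bids=[-] asks=[#4:4@99]
After op 7 [order #5] limit_sell(price=104, qty=10): fills=none; bids=[-] asks=[#4:4@99 #5:10@104]
After op 8 cancel(order #4): fills=none; bids=[-] asks=[#5:10@104]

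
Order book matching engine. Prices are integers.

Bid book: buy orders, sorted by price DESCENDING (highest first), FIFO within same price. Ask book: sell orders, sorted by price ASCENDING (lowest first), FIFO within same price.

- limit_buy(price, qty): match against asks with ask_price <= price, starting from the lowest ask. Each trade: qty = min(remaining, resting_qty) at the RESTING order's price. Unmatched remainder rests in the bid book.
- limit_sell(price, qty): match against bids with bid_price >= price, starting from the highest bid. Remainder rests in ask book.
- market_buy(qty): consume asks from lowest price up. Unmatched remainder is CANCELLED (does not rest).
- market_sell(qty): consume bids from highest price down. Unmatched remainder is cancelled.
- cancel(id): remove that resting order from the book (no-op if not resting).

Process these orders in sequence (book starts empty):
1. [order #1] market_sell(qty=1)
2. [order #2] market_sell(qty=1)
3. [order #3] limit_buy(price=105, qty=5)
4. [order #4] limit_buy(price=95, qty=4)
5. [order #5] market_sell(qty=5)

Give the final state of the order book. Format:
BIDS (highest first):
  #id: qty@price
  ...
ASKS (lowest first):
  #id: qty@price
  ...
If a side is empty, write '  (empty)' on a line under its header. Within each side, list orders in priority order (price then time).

After op 1 [order #1] market_sell(qty=1): fills=none; bids=[-] asks=[-]
After op 2 [order #2] market_sell(qty=1): fills=none; bids=[-] asks=[-]
After op 3 [order #3] limit_buy(price=105, qty=5): fills=none; bids=[#3:5@105] asks=[-]
After op 4 [order #4] limit_buy(price=95, qty=4): fills=none; bids=[#3:5@105 #4:4@95] asks=[-]
After op 5 [order #5] market_sell(qty=5): fills=#3x#5:5@105; bids=[#4:4@95] asks=[-]

Answer: BIDS (highest first):
  #4: 4@95
ASKS (lowest first):
  (empty)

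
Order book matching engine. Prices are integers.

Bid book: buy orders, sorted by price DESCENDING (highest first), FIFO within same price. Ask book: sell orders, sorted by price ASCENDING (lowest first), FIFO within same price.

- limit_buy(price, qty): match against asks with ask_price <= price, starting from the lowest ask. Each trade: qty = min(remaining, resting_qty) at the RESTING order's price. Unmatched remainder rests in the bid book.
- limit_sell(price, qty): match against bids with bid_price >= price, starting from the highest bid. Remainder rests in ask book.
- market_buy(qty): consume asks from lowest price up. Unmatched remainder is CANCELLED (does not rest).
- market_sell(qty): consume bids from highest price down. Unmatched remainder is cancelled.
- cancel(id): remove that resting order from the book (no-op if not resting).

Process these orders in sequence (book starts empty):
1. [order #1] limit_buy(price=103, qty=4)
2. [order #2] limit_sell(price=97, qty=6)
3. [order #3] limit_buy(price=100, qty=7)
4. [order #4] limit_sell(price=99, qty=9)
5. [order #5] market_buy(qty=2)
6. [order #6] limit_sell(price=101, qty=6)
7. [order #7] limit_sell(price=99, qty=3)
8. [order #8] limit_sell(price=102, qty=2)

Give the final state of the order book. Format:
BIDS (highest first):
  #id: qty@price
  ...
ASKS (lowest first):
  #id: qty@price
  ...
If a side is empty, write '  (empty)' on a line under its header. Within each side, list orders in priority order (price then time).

After op 1 [order #1] limit_buy(price=103, qty=4): fills=none; bids=[#1:4@103] asks=[-]
After op 2 [order #2] limit_sell(price=97, qty=6): fills=#1x#2:4@103; bids=[-] asks=[#2:2@97]
After op 3 [order #3] limit_buy(price=100, qty=7): fills=#3x#2:2@97; bids=[#3:5@100] asks=[-]
After op 4 [order #4] limit_sell(price=99, qty=9): fills=#3x#4:5@100; bids=[-] asks=[#4:4@99]
After op 5 [order #5] market_buy(qty=2): fills=#5x#4:2@99; bids=[-] asks=[#4:2@99]
After op 6 [order #6] limit_sell(price=101, qty=6): fills=none; bids=[-] asks=[#4:2@99 #6:6@101]
After op 7 [order #7] limit_sell(price=99, qty=3): fills=none; bids=[-] asks=[#4:2@99 #7:3@99 #6:6@101]
After op 8 [order #8] limit_sell(price=102, qty=2): fills=none; bids=[-] asks=[#4:2@99 #7:3@99 #6:6@101 #8:2@102]

Answer: BIDS (highest first):
  (empty)
ASKS (lowest first):
  #4: 2@99
  #7: 3@99
  #6: 6@101
  #8: 2@102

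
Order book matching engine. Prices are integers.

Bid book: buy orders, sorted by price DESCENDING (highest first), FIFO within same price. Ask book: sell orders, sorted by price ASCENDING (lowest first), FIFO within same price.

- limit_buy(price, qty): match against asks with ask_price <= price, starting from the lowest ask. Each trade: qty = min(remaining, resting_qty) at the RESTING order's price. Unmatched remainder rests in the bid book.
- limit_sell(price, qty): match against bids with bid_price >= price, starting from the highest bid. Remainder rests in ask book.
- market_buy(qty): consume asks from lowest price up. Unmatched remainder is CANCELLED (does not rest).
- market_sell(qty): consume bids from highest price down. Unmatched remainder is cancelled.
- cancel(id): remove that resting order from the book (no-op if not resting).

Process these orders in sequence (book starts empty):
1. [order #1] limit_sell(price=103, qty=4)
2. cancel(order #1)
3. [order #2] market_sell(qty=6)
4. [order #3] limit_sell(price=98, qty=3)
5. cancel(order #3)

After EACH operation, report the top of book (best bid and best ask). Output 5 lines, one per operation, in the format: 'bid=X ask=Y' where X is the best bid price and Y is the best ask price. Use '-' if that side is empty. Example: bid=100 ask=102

After op 1 [order #1] limit_sell(price=103, qty=4): fills=none; bids=[-] asks=[#1:4@103]
After op 2 cancel(order #1): fills=none; bids=[-] asks=[-]
After op 3 [order #2] market_sell(qty=6): fills=none; bids=[-] asks=[-]
After op 4 [order #3] limit_sell(price=98, qty=3): fills=none; bids=[-] asks=[#3:3@98]
After op 5 cancel(order #3): fills=none; bids=[-] asks=[-]

Answer: bid=- ask=103
bid=- ask=-
bid=- ask=-
bid=- ask=98
bid=- ask=-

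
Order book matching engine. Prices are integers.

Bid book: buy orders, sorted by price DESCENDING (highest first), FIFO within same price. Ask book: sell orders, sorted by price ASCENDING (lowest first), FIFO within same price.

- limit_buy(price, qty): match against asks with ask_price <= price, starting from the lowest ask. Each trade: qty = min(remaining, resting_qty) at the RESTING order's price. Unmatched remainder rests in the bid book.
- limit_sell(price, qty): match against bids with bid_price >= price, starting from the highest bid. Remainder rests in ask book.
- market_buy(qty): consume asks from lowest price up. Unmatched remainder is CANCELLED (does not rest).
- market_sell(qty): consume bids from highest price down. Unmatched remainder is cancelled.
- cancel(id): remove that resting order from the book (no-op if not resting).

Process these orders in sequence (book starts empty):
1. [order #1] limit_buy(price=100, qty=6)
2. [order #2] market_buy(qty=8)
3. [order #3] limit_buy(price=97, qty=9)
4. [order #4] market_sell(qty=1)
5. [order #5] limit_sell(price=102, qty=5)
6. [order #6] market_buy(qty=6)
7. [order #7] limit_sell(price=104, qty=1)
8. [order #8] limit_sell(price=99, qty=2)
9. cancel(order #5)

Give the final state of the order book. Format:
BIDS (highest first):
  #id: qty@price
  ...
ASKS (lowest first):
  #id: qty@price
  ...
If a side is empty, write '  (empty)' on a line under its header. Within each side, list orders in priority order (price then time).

After op 1 [order #1] limit_buy(price=100, qty=6): fills=none; bids=[#1:6@100] asks=[-]
After op 2 [order #2] market_buy(qty=8): fills=none; bids=[#1:6@100] asks=[-]
After op 3 [order #3] limit_buy(price=97, qty=9): fills=none; bids=[#1:6@100 #3:9@97] asks=[-]
After op 4 [order #4] market_sell(qty=1): fills=#1x#4:1@100; bids=[#1:5@100 #3:9@97] asks=[-]
After op 5 [order #5] limit_sell(price=102, qty=5): fills=none; bids=[#1:5@100 #3:9@97] asks=[#5:5@102]
After op 6 [order #6] market_buy(qty=6): fills=#6x#5:5@102; bids=[#1:5@100 #3:9@97] asks=[-]
After op 7 [order #7] limit_sell(price=104, qty=1): fills=none; bids=[#1:5@100 #3:9@97] asks=[#7:1@104]
After op 8 [order #8] limit_sell(price=99, qty=2): fills=#1x#8:2@100; bids=[#1:3@100 #3:9@97] asks=[#7:1@104]
After op 9 cancel(order #5): fills=none; bids=[#1:3@100 #3:9@97] asks=[#7:1@104]

Answer: BIDS (highest first):
  #1: 3@100
  #3: 9@97
ASKS (lowest first):
  #7: 1@104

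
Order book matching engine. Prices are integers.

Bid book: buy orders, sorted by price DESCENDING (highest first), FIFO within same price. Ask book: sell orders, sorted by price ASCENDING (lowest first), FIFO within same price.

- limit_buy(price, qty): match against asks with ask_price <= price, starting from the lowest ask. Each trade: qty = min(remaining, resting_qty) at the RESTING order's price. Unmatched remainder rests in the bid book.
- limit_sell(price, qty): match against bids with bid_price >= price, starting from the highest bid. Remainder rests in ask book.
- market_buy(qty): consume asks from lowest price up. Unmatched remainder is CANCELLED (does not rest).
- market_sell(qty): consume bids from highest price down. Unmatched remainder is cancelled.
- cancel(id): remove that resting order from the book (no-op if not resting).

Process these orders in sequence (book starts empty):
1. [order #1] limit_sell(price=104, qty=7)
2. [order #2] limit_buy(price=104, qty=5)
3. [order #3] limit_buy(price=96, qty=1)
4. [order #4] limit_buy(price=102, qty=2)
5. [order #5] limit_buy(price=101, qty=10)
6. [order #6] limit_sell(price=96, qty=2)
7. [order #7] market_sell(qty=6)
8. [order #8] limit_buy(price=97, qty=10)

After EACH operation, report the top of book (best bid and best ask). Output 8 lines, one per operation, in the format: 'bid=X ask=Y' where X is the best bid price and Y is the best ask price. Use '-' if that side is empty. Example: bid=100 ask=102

After op 1 [order #1] limit_sell(price=104, qty=7): fills=none; bids=[-] asks=[#1:7@104]
After op 2 [order #2] limit_buy(price=104, qty=5): fills=#2x#1:5@104; bids=[-] asks=[#1:2@104]
After op 3 [order #3] limit_buy(price=96, qty=1): fills=none; bids=[#3:1@96] asks=[#1:2@104]
After op 4 [order #4] limit_buy(price=102, qty=2): fills=none; bids=[#4:2@102 #3:1@96] asks=[#1:2@104]
After op 5 [order #5] limit_buy(price=101, qty=10): fills=none; bids=[#4:2@102 #5:10@101 #3:1@96] asks=[#1:2@104]
After op 6 [order #6] limit_sell(price=96, qty=2): fills=#4x#6:2@102; bids=[#5:10@101 #3:1@96] asks=[#1:2@104]
After op 7 [order #7] market_sell(qty=6): fills=#5x#7:6@101; bids=[#5:4@101 #3:1@96] asks=[#1:2@104]
After op 8 [order #8] limit_buy(price=97, qty=10): fills=none; bids=[#5:4@101 #8:10@97 #3:1@96] asks=[#1:2@104]

Answer: bid=- ask=104
bid=- ask=104
bid=96 ask=104
bid=102 ask=104
bid=102 ask=104
bid=101 ask=104
bid=101 ask=104
bid=101 ask=104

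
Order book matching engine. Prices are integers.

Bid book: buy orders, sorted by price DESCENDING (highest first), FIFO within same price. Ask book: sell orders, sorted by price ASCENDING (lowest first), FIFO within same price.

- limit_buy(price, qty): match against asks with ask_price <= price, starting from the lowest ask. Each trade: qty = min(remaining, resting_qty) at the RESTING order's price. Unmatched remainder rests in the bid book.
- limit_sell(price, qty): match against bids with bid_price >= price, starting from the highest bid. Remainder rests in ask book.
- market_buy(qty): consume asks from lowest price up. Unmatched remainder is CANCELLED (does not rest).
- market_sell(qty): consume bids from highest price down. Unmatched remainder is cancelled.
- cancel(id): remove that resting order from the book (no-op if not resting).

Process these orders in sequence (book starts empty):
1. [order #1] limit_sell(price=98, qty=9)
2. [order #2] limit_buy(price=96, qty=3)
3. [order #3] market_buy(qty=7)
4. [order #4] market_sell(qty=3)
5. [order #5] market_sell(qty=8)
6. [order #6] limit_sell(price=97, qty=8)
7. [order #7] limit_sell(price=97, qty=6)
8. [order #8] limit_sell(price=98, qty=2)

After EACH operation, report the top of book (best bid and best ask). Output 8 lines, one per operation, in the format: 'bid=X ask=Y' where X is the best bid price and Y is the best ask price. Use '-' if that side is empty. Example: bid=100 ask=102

After op 1 [order #1] limit_sell(price=98, qty=9): fills=none; bids=[-] asks=[#1:9@98]
After op 2 [order #2] limit_buy(price=96, qty=3): fills=none; bids=[#2:3@96] asks=[#1:9@98]
After op 3 [order #3] market_buy(qty=7): fills=#3x#1:7@98; bids=[#2:3@96] asks=[#1:2@98]
After op 4 [order #4] market_sell(qty=3): fills=#2x#4:3@96; bids=[-] asks=[#1:2@98]
After op 5 [order #5] market_sell(qty=8): fills=none; bids=[-] asks=[#1:2@98]
After op 6 [order #6] limit_sell(price=97, qty=8): fills=none; bids=[-] asks=[#6:8@97 #1:2@98]
After op 7 [order #7] limit_sell(price=97, qty=6): fills=none; bids=[-] asks=[#6:8@97 #7:6@97 #1:2@98]
After op 8 [order #8] limit_sell(price=98, qty=2): fills=none; bids=[-] asks=[#6:8@97 #7:6@97 #1:2@98 #8:2@98]

Answer: bid=- ask=98
bid=96 ask=98
bid=96 ask=98
bid=- ask=98
bid=- ask=98
bid=- ask=97
bid=- ask=97
bid=- ask=97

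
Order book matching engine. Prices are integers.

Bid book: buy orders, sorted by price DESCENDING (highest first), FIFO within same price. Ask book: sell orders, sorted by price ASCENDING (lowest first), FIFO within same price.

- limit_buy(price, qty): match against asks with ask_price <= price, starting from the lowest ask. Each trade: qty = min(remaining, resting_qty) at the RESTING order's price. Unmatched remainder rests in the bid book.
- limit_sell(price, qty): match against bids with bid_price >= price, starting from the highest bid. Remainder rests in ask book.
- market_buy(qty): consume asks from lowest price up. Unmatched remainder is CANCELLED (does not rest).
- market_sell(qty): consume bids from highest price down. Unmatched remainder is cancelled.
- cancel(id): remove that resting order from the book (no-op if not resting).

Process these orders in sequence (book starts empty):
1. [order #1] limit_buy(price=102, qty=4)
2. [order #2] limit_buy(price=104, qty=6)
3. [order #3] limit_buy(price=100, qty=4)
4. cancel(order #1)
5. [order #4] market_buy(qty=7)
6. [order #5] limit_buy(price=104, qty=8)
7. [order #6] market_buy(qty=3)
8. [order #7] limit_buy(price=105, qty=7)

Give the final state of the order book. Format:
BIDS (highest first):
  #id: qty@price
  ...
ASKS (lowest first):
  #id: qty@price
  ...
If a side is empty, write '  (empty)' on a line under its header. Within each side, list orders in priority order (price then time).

Answer: BIDS (highest first):
  #7: 7@105
  #2: 6@104
  #5: 8@104
  #3: 4@100
ASKS (lowest first):
  (empty)

Derivation:
After op 1 [order #1] limit_buy(price=102, qty=4): fills=none; bids=[#1:4@102] asks=[-]
After op 2 [order #2] limit_buy(price=104, qty=6): fills=none; bids=[#2:6@104 #1:4@102] asks=[-]
After op 3 [order #3] limit_buy(price=100, qty=4): fills=none; bids=[#2:6@104 #1:4@102 #3:4@100] asks=[-]
After op 4 cancel(order #1): fills=none; bids=[#2:6@104 #3:4@100] asks=[-]
After op 5 [order #4] market_buy(qty=7): fills=none; bids=[#2:6@104 #3:4@100] asks=[-]
After op 6 [order #5] limit_buy(price=104, qty=8): fills=none; bids=[#2:6@104 #5:8@104 #3:4@100] asks=[-]
After op 7 [order #6] market_buy(qty=3): fills=none; bids=[#2:6@104 #5:8@104 #3:4@100] asks=[-]
After op 8 [order #7] limit_buy(price=105, qty=7): fills=none; bids=[#7:7@105 #2:6@104 #5:8@104 #3:4@100] asks=[-]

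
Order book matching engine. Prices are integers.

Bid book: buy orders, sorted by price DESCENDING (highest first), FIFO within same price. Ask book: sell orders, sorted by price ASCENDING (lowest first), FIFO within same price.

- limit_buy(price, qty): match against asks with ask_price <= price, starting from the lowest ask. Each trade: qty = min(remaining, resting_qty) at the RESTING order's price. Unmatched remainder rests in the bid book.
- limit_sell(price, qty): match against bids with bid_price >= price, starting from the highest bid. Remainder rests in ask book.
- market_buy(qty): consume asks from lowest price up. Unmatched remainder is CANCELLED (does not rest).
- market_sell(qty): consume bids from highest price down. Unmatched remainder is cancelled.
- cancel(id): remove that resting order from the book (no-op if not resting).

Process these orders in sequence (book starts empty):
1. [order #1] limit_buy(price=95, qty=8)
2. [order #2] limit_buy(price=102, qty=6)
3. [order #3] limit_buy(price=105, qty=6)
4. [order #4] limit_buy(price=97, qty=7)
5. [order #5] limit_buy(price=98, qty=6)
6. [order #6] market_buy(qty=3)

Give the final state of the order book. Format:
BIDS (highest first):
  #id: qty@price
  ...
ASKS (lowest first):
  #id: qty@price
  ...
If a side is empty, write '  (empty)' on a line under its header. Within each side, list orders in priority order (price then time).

Answer: BIDS (highest first):
  #3: 6@105
  #2: 6@102
  #5: 6@98
  #4: 7@97
  #1: 8@95
ASKS (lowest first):
  (empty)

Derivation:
After op 1 [order #1] limit_buy(price=95, qty=8): fills=none; bids=[#1:8@95] asks=[-]
After op 2 [order #2] limit_buy(price=102, qty=6): fills=none; bids=[#2:6@102 #1:8@95] asks=[-]
After op 3 [order #3] limit_buy(price=105, qty=6): fills=none; bids=[#3:6@105 #2:6@102 #1:8@95] asks=[-]
After op 4 [order #4] limit_buy(price=97, qty=7): fills=none; bids=[#3:6@105 #2:6@102 #4:7@97 #1:8@95] asks=[-]
After op 5 [order #5] limit_buy(price=98, qty=6): fills=none; bids=[#3:6@105 #2:6@102 #5:6@98 #4:7@97 #1:8@95] asks=[-]
After op 6 [order #6] market_buy(qty=3): fills=none; bids=[#3:6@105 #2:6@102 #5:6@98 #4:7@97 #1:8@95] asks=[-]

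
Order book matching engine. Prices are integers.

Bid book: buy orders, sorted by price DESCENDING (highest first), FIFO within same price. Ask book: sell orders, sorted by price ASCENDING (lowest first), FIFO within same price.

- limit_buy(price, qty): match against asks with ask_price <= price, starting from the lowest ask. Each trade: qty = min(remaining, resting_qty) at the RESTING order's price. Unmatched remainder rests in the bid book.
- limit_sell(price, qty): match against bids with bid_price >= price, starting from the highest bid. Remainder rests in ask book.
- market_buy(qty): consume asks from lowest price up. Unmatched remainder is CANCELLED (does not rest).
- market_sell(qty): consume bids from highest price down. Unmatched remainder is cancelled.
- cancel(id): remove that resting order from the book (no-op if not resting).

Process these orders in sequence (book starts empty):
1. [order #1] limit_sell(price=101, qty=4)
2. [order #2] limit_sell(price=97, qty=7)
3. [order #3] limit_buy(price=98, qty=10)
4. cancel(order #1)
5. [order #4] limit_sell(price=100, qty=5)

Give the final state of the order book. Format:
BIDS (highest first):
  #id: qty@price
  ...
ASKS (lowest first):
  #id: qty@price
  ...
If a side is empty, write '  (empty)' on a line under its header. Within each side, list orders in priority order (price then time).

Answer: BIDS (highest first):
  #3: 3@98
ASKS (lowest first):
  #4: 5@100

Derivation:
After op 1 [order #1] limit_sell(price=101, qty=4): fills=none; bids=[-] asks=[#1:4@101]
After op 2 [order #2] limit_sell(price=97, qty=7): fills=none; bids=[-] asks=[#2:7@97 #1:4@101]
After op 3 [order #3] limit_buy(price=98, qty=10): fills=#3x#2:7@97; bids=[#3:3@98] asks=[#1:4@101]
After op 4 cancel(order #1): fills=none; bids=[#3:3@98] asks=[-]
After op 5 [order #4] limit_sell(price=100, qty=5): fills=none; bids=[#3:3@98] asks=[#4:5@100]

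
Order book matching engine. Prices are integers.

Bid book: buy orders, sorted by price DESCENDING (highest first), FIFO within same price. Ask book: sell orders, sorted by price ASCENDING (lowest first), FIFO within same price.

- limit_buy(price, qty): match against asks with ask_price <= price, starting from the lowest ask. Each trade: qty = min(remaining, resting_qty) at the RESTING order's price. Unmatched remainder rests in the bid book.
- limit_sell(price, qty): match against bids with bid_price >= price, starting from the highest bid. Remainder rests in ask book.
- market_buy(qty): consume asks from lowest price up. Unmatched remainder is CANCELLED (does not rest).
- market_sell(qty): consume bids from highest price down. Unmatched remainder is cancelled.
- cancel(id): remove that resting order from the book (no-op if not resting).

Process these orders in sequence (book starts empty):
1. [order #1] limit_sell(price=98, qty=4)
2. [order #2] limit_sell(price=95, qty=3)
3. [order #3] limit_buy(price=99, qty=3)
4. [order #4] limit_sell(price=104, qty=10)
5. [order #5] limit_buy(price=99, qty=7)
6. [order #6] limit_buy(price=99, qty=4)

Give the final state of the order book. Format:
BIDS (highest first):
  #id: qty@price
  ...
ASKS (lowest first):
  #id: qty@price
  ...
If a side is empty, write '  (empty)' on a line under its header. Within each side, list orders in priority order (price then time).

Answer: BIDS (highest first):
  #5: 3@99
  #6: 4@99
ASKS (lowest first):
  #4: 10@104

Derivation:
After op 1 [order #1] limit_sell(price=98, qty=4): fills=none; bids=[-] asks=[#1:4@98]
After op 2 [order #2] limit_sell(price=95, qty=3): fills=none; bids=[-] asks=[#2:3@95 #1:4@98]
After op 3 [order #3] limit_buy(price=99, qty=3): fills=#3x#2:3@95; bids=[-] asks=[#1:4@98]
After op 4 [order #4] limit_sell(price=104, qty=10): fills=none; bids=[-] asks=[#1:4@98 #4:10@104]
After op 5 [order #5] limit_buy(price=99, qty=7): fills=#5x#1:4@98; bids=[#5:3@99] asks=[#4:10@104]
After op 6 [order #6] limit_buy(price=99, qty=4): fills=none; bids=[#5:3@99 #6:4@99] asks=[#4:10@104]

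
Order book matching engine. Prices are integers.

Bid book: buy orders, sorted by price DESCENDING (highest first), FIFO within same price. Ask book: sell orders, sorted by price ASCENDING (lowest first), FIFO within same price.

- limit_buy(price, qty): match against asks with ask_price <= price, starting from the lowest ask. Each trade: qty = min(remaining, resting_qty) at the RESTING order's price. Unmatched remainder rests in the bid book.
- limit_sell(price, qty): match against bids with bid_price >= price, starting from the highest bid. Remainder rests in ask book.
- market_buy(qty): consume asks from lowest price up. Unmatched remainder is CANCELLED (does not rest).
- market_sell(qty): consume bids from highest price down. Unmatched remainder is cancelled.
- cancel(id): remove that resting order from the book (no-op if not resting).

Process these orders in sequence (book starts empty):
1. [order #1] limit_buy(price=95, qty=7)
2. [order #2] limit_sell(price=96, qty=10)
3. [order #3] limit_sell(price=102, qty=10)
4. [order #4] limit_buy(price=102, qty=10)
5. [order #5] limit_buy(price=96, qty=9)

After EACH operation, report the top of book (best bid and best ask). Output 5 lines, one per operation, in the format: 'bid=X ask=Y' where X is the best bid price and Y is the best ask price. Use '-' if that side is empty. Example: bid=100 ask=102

Answer: bid=95 ask=-
bid=95 ask=96
bid=95 ask=96
bid=95 ask=102
bid=96 ask=102

Derivation:
After op 1 [order #1] limit_buy(price=95, qty=7): fills=none; bids=[#1:7@95] asks=[-]
After op 2 [order #2] limit_sell(price=96, qty=10): fills=none; bids=[#1:7@95] asks=[#2:10@96]
After op 3 [order #3] limit_sell(price=102, qty=10): fills=none; bids=[#1:7@95] asks=[#2:10@96 #3:10@102]
After op 4 [order #4] limit_buy(price=102, qty=10): fills=#4x#2:10@96; bids=[#1:7@95] asks=[#3:10@102]
After op 5 [order #5] limit_buy(price=96, qty=9): fills=none; bids=[#5:9@96 #1:7@95] asks=[#3:10@102]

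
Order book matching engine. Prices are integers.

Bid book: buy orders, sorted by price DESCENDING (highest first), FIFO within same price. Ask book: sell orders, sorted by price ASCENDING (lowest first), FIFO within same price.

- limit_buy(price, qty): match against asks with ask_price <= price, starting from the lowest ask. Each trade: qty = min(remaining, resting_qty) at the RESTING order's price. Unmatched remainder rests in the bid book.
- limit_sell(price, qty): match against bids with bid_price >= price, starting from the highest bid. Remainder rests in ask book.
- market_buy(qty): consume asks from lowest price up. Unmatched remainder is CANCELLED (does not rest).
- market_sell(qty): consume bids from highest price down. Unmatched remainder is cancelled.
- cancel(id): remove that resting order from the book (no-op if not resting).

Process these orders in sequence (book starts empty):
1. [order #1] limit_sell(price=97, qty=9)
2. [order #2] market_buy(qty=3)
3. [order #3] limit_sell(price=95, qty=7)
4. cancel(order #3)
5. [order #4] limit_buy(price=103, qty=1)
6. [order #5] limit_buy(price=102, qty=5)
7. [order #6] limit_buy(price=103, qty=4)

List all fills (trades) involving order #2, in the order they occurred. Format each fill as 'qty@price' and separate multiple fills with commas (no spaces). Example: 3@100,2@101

Answer: 3@97

Derivation:
After op 1 [order #1] limit_sell(price=97, qty=9): fills=none; bids=[-] asks=[#1:9@97]
After op 2 [order #2] market_buy(qty=3): fills=#2x#1:3@97; bids=[-] asks=[#1:6@97]
After op 3 [order #3] limit_sell(price=95, qty=7): fills=none; bids=[-] asks=[#3:7@95 #1:6@97]
After op 4 cancel(order #3): fills=none; bids=[-] asks=[#1:6@97]
After op 5 [order #4] limit_buy(price=103, qty=1): fills=#4x#1:1@97; bids=[-] asks=[#1:5@97]
After op 6 [order #5] limit_buy(price=102, qty=5): fills=#5x#1:5@97; bids=[-] asks=[-]
After op 7 [order #6] limit_buy(price=103, qty=4): fills=none; bids=[#6:4@103] asks=[-]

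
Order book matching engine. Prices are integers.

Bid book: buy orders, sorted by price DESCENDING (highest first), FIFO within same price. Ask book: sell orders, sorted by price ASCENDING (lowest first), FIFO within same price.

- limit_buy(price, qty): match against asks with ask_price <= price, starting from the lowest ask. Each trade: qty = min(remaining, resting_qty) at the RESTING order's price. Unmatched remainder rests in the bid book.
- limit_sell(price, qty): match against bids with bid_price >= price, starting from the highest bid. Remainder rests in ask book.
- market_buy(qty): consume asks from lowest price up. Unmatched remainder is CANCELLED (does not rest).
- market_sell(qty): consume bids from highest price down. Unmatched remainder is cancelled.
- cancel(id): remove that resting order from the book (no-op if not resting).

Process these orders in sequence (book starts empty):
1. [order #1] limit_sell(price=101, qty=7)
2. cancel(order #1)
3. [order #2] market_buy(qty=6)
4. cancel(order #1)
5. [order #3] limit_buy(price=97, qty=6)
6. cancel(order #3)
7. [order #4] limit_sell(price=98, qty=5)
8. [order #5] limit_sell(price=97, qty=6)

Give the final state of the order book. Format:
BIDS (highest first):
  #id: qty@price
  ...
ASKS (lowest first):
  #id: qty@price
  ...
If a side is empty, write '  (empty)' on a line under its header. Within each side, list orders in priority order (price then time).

Answer: BIDS (highest first):
  (empty)
ASKS (lowest first):
  #5: 6@97
  #4: 5@98

Derivation:
After op 1 [order #1] limit_sell(price=101, qty=7): fills=none; bids=[-] asks=[#1:7@101]
After op 2 cancel(order #1): fills=none; bids=[-] asks=[-]
After op 3 [order #2] market_buy(qty=6): fills=none; bids=[-] asks=[-]
After op 4 cancel(order #1): fills=none; bids=[-] asks=[-]
After op 5 [order #3] limit_buy(price=97, qty=6): fills=none; bids=[#3:6@97] asks=[-]
After op 6 cancel(order #3): fills=none; bids=[-] asks=[-]
After op 7 [order #4] limit_sell(price=98, qty=5): fills=none; bids=[-] asks=[#4:5@98]
After op 8 [order #5] limit_sell(price=97, qty=6): fills=none; bids=[-] asks=[#5:6@97 #4:5@98]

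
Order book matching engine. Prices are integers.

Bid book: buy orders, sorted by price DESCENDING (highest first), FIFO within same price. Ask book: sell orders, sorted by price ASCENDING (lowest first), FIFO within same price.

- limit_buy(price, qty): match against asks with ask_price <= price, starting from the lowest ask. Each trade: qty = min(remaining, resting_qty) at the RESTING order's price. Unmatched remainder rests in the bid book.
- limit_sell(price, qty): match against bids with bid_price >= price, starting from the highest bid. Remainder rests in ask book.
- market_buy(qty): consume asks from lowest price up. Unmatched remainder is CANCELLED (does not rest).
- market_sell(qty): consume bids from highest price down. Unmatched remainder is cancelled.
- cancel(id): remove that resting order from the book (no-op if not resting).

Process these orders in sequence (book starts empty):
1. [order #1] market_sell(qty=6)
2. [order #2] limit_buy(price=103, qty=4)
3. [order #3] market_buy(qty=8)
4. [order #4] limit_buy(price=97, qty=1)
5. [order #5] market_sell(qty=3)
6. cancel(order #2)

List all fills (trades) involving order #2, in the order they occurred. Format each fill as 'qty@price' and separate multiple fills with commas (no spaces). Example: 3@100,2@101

After op 1 [order #1] market_sell(qty=6): fills=none; bids=[-] asks=[-]
After op 2 [order #2] limit_buy(price=103, qty=4): fills=none; bids=[#2:4@103] asks=[-]
After op 3 [order #3] market_buy(qty=8): fills=none; bids=[#2:4@103] asks=[-]
After op 4 [order #4] limit_buy(price=97, qty=1): fills=none; bids=[#2:4@103 #4:1@97] asks=[-]
After op 5 [order #5] market_sell(qty=3): fills=#2x#5:3@103; bids=[#2:1@103 #4:1@97] asks=[-]
After op 6 cancel(order #2): fills=none; bids=[#4:1@97] asks=[-]

Answer: 3@103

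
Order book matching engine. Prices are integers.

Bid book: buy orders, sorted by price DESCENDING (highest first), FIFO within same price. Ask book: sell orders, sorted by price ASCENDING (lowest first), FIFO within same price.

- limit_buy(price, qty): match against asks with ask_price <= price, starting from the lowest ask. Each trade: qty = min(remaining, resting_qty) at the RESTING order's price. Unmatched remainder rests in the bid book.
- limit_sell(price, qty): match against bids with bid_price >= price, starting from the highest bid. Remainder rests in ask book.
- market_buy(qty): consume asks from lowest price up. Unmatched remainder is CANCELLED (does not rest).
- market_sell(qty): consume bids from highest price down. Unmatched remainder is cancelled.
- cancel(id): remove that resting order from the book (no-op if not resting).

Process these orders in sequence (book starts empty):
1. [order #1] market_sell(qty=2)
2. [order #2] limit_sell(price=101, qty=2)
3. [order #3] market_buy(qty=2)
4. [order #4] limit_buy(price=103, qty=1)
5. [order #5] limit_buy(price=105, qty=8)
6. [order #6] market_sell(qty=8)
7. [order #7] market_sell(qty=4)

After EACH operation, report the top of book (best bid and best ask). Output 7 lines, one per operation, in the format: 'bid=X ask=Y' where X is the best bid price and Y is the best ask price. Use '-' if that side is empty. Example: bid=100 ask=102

After op 1 [order #1] market_sell(qty=2): fills=none; bids=[-] asks=[-]
After op 2 [order #2] limit_sell(price=101, qty=2): fills=none; bids=[-] asks=[#2:2@101]
After op 3 [order #3] market_buy(qty=2): fills=#3x#2:2@101; bids=[-] asks=[-]
After op 4 [order #4] limit_buy(price=103, qty=1): fills=none; bids=[#4:1@103] asks=[-]
After op 5 [order #5] limit_buy(price=105, qty=8): fills=none; bids=[#5:8@105 #4:1@103] asks=[-]
After op 6 [order #6] market_sell(qty=8): fills=#5x#6:8@105; bids=[#4:1@103] asks=[-]
After op 7 [order #7] market_sell(qty=4): fills=#4x#7:1@103; bids=[-] asks=[-]

Answer: bid=- ask=-
bid=- ask=101
bid=- ask=-
bid=103 ask=-
bid=105 ask=-
bid=103 ask=-
bid=- ask=-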